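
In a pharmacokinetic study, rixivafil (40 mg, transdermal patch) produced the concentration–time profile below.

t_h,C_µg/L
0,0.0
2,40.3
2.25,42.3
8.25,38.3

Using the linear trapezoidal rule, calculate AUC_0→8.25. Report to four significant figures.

Trapezoidal AUC_0→8.25:
  [0→2]: (0.0+40.3)/2 × 2 = 40.3
  [2→2.25]: (40.3+42.3)/2 × 0.25 = 10.325
  [2.25→8.25]: (42.3+38.3)/2 × 6 = 241.8
  Sum = 292.425 µg/L·h

AUC = 292.4 µg/L·h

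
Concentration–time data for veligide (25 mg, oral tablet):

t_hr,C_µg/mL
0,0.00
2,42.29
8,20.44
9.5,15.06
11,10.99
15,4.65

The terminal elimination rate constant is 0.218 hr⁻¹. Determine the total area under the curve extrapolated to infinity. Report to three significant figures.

Trapezoidal AUC_0→15:
  [0→2]: (0.00+42.29)/2 × 2 = 42.29
  [2→8]: (42.29+20.44)/2 × 6 = 188.19
  [8→9.5]: (20.44+15.06)/2 × 1.5 = 26.625
  [9.5→11]: (15.06+10.99)/2 × 1.5 = 19.5375
  [11→15]: (10.99+4.65)/2 × 4 = 31.28
  Sum = 307.9225 µg/mL·hr
Extrapolated tail: C_last / k_e = 4.65 / 0.218 = 21.330
AUC_0→∞ = 307.9225 + 21.330 = 329.2525 µg/mL·hr

AUC = 329 µg/mL·hr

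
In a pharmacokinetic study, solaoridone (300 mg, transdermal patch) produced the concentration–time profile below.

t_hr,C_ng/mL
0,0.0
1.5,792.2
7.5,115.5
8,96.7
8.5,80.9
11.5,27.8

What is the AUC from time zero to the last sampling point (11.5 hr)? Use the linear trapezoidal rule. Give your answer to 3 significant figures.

AUC = 3580 ng/mL·hr

Trapezoidal AUC_0→11.5:
  [0→1.5]: (0.0+792.2)/2 × 1.5 = 594.15
  [1.5→7.5]: (792.2+115.5)/2 × 6 = 2723.1
  [7.5→8]: (115.5+96.7)/2 × 0.5 = 53.05
  [8→8.5]: (96.7+80.9)/2 × 0.5 = 44.4
  [8.5→11.5]: (80.9+27.8)/2 × 3 = 163.05
  Sum = 3577.75 ng/mL·hr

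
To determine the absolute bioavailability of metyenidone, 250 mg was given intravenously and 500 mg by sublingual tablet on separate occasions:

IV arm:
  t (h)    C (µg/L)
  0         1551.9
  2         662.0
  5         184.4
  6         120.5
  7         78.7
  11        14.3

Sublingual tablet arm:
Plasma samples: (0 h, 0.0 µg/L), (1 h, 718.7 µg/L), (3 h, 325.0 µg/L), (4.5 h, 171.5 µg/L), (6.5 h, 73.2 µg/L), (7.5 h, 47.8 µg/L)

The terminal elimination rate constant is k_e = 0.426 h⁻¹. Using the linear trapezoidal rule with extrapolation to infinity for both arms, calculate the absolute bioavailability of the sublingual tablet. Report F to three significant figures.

Trapezoidal AUC_0→11 (IV):
  [0→2]: (1551.9+662.0)/2 × 2 = 2213.9
  [2→5]: (662.0+184.4)/2 × 3 = 1269.6
  [5→6]: (184.4+120.5)/2 × 1 = 152.45
  [6→7]: (120.5+78.7)/2 × 1 = 99.6
  [7→11]: (78.7+14.3)/2 × 4 = 186.0
  Sum = 3921.55 µg/L·h
IV tail: 14.3/0.426 = 33.568; AUC_iv,0→∞ = 3921.55 + 33.568 = 3955.118 µg/L·h
Trapezoidal AUC_0→7.5 (sublingual tablet):
  [0→1]: (0.0+718.7)/2 × 1 = 359.35
  [1→3]: (718.7+325.0)/2 × 2 = 1043.7
  [3→4.5]: (325.0+171.5)/2 × 1.5 = 372.375
  [4.5→6.5]: (171.5+73.2)/2 × 2 = 244.7
  [6.5→7.5]: (73.2+47.8)/2 × 1 = 60.5
  Sum = 2080.625 µg/L·h
sublingual tablet tail: 47.8/0.426 = 112.207; AUC_ev,0→∞ = 2080.625 + 112.207 = 2192.832 µg/L·h
F = (AUC_ev/D_ev)/(AUC_iv/D_iv) = (2192.832/500)/(3955.118/250) = 4.385664/15.820472 = 0.2772

F = 0.277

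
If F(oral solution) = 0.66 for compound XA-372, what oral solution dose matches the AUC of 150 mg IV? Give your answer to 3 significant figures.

For equal systemic exposure: F × D_ev = D_iv
D_ev = D_iv / F = 150 / 0.66 = 227.273 mg

D_oral = 227 mg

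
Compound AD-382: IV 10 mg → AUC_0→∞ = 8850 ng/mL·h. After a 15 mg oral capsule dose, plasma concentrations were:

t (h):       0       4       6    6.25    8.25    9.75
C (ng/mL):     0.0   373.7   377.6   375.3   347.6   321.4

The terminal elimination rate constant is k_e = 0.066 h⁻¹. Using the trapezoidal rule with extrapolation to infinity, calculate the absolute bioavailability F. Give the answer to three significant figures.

F = 0.579

Trapezoidal AUC_0→9.75 (oral capsule):
  [0→4]: (0.0+373.7)/2 × 4 = 747.4
  [4→6]: (373.7+377.6)/2 × 2 = 751.3
  [6→6.25]: (377.6+375.3)/2 × 0.25 = 94.1125
  [6.25→8.25]: (375.3+347.6)/2 × 2 = 722.9
  [8.25→9.75]: (347.6+321.4)/2 × 1.5 = 501.75
  Sum = 2817.4625 ng/mL·h
Tail: C_last/k_e = 321.4/0.066 = 4869.697
AUC_0→∞ (oral capsule) = 2817.4625 + 4869.697 = 7687.1595 ng/mL·h
F = (AUC_ev/D_ev)/(AUC_iv/D_iv) = (7687.1595/15)/(8850/10) = 512.4773/885 = 0.5791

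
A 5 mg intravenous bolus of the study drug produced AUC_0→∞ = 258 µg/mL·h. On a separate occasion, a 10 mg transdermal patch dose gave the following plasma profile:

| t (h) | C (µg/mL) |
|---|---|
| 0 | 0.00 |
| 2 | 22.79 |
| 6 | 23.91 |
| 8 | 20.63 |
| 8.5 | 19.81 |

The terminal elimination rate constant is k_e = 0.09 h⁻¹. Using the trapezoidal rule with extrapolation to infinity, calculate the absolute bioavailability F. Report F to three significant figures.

F = 0.758

Trapezoidal AUC_0→8.5 (transdermal patch):
  [0→2]: (0.00+22.79)/2 × 2 = 22.79
  [2→6]: (22.79+23.91)/2 × 4 = 93.4
  [6→8]: (23.91+20.63)/2 × 2 = 44.54
  [8→8.5]: (20.63+19.81)/2 × 0.5 = 10.11
  Sum = 170.84 µg/mL·h
Tail: C_last/k_e = 19.81/0.09 = 220.111
AUC_0→∞ (transdermal patch) = 170.84 + 220.111 = 390.951 µg/mL·h
F = (AUC_ev/D_ev)/(AUC_iv/D_iv) = (390.951/10)/(258/5) = 39.0951/51.6 = 0.7577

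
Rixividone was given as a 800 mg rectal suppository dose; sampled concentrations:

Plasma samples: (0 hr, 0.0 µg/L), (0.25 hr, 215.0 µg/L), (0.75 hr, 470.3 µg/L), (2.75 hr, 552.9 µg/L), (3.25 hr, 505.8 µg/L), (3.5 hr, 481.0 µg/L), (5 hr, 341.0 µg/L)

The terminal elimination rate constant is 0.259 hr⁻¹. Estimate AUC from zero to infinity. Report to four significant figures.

AUC = 3543 µg/L·hr

Trapezoidal AUC_0→5:
  [0→0.25]: (0.0+215.0)/2 × 0.25 = 26.875
  [0.25→0.75]: (215.0+470.3)/2 × 0.5 = 171.325
  [0.75→2.75]: (470.3+552.9)/2 × 2 = 1023.2
  [2.75→3.25]: (552.9+505.8)/2 × 0.5 = 264.675
  [3.25→3.5]: (505.8+481.0)/2 × 0.25 = 123.35
  [3.5→5]: (481.0+341.0)/2 × 1.5 = 616.5
  Sum = 2225.925 µg/L·hr
Extrapolated tail: C_last / k_e = 341.0 / 0.259 = 1316.602
AUC_0→∞ = 2225.925 + 1316.602 = 3542.527 µg/L·hr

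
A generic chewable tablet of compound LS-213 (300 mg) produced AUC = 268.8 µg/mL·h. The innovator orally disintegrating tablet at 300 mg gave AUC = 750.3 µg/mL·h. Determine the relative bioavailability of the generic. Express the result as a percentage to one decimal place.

F_rel = (AUC_test/D_test) / (AUC_ref/D_ref)
      = (268.8/300) / (750.3/300)
      = 0.896 / 2.501 = 0.3583 = 35.83%

F_rel = 35.8%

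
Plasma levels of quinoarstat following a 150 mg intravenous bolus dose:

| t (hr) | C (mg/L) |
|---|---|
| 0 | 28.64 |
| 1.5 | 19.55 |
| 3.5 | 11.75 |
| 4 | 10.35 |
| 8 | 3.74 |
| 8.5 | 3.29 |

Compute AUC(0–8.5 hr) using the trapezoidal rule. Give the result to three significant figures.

Trapezoidal AUC_0→8.5:
  [0→1.5]: (28.64+19.55)/2 × 1.5 = 36.1425
  [1.5→3.5]: (19.55+11.75)/2 × 2 = 31.3
  [3.5→4]: (11.75+10.35)/2 × 0.5 = 5.525
  [4→8]: (10.35+3.74)/2 × 4 = 28.18
  [8→8.5]: (3.74+3.29)/2 × 0.5 = 1.7575
  Sum = 102.905 mg/L·hr

AUC = 103 mg/L·hr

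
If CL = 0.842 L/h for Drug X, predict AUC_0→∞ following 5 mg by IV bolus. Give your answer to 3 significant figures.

AUC_0→∞ = Dose_iv / CL
        = 5 / 0.842 = 5.93824 mg/L·h

AUC = 5.94 mg/L·h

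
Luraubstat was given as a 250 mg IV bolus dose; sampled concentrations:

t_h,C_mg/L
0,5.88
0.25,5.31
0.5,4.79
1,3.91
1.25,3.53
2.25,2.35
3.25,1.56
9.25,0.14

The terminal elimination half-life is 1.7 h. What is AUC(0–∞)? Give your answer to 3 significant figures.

AUC = 16.1 mg/L·h

Trapezoidal AUC_0→9.25:
  [0→0.25]: (5.88+5.31)/2 × 0.25 = 1.39875
  [0.25→0.5]: (5.31+4.79)/2 × 0.25 = 1.2625
  [0.5→1]: (4.79+3.91)/2 × 0.5 = 2.175
  [1→1.25]: (3.91+3.53)/2 × 0.25 = 0.93
  [1.25→2.25]: (3.53+2.35)/2 × 1 = 2.94
  [2.25→3.25]: (2.35+1.56)/2 × 1 = 1.955
  [3.25→9.25]: (1.56+0.14)/2 × 6 = 5.1
  Sum = 15.76125 mg/L·h
k_e = ln2 / t½ = 0.693147 / 1.7 = 0.4077 h^-1
Extrapolated tail: C_last / k_e = 0.14 / 0.4077 = 0.343
AUC_0→∞ = 15.76125 + 0.343 = 16.10425 mg/L·h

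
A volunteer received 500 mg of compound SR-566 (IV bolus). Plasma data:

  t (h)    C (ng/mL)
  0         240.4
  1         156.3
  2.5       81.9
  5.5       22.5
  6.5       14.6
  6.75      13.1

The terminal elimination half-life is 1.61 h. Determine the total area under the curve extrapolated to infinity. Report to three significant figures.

AUC = 586 ng/mL·h

Trapezoidal AUC_0→6.75:
  [0→1]: (240.4+156.3)/2 × 1 = 198.35
  [1→2.5]: (156.3+81.9)/2 × 1.5 = 178.65
  [2.5→5.5]: (81.9+22.5)/2 × 3 = 156.6
  [5.5→6.5]: (22.5+14.6)/2 × 1 = 18.55
  [6.5→6.75]: (14.6+13.1)/2 × 0.25 = 3.4625
  Sum = 555.6125 ng/mL·h
k_e = ln2 / t½ = 0.693147 / 1.61 = 0.4305 h^-1
Extrapolated tail: C_last / k_e = 13.1 / 0.4305 = 30.430
AUC_0→∞ = 555.6125 + 30.430 = 586.0425 ng/mL·h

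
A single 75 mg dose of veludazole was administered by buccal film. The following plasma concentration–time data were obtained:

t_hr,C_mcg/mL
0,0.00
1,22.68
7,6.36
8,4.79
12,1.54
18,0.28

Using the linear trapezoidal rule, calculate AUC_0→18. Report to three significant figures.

Trapezoidal AUC_0→18:
  [0→1]: (0.00+22.68)/2 × 1 = 11.34
  [1→7]: (22.68+6.36)/2 × 6 = 87.12
  [7→8]: (6.36+4.79)/2 × 1 = 5.575
  [8→12]: (4.79+1.54)/2 × 4 = 12.66
  [12→18]: (1.54+0.28)/2 × 6 = 5.46
  Sum = 122.155 mcg/mL·hr

AUC = 122 mcg/mL·hr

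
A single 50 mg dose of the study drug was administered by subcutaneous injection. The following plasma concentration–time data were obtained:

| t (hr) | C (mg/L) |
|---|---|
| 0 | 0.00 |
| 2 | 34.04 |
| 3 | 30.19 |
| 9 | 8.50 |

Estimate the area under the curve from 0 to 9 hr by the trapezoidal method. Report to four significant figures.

Trapezoidal AUC_0→9:
  [0→2]: (0.00+34.04)/2 × 2 = 34.04
  [2→3]: (34.04+30.19)/2 × 1 = 32.115
  [3→9]: (30.19+8.50)/2 × 6 = 116.07
  Sum = 182.225 mg/L·hr

AUC = 182.2 mg/L·hr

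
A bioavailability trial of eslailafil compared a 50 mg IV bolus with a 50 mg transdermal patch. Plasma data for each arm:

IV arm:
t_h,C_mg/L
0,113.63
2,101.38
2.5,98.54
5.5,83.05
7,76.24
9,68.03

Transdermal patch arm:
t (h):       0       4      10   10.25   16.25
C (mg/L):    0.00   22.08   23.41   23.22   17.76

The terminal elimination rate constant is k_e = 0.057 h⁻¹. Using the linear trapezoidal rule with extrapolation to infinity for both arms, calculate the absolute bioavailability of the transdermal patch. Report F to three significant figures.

F = 0.311

Trapezoidal AUC_0→9 (IV):
  [0→2]: (113.63+101.38)/2 × 2 = 215.01
  [2→2.5]: (101.38+98.54)/2 × 0.5 = 49.98
  [2.5→5.5]: (98.54+83.05)/2 × 3 = 272.385
  [5.5→7]: (83.05+76.24)/2 × 1.5 = 119.4675
  [7→9]: (76.24+68.03)/2 × 2 = 144.27
  Sum = 801.1125 mg/L·h
IV tail: 68.03/0.057 = 1193.509; AUC_iv,0→∞ = 801.1125 + 1193.509 = 1994.6215 mg/L·h
Trapezoidal AUC_0→16.25 (transdermal patch):
  [0→4]: (0.00+22.08)/2 × 4 = 44.16
  [4→10]: (22.08+23.41)/2 × 6 = 136.47
  [10→10.25]: (23.41+23.22)/2 × 0.25 = 5.82875
  [10.25→16.25]: (23.22+17.76)/2 × 6 = 122.94
  Sum = 309.39875 mg/L·h
transdermal patch tail: 17.76/0.057 = 311.579; AUC_ev,0→∞ = 309.39875 + 311.579 = 620.97775 mg/L·h
F = (AUC_ev/D_ev)/(AUC_iv/D_iv) = (620.97775/50)/(1994.6215/50) = 12.419555/39.89243 = 0.3113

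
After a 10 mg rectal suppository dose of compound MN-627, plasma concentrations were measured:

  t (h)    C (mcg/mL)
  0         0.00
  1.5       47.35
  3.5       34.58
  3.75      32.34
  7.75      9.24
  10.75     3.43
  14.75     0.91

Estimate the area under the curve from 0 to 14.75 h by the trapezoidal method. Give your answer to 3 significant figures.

AUC = 237 mcg/mL·h

Trapezoidal AUC_0→14.75:
  [0→1.5]: (0.00+47.35)/2 × 1.5 = 35.5125
  [1.5→3.5]: (47.35+34.58)/2 × 2 = 81.93
  [3.5→3.75]: (34.58+32.34)/2 × 0.25 = 8.365
  [3.75→7.75]: (32.34+9.24)/2 × 4 = 83.16
  [7.75→10.75]: (9.24+3.43)/2 × 3 = 19.005
  [10.75→14.75]: (3.43+0.91)/2 × 4 = 8.68
  Sum = 236.6525 mcg/mL·h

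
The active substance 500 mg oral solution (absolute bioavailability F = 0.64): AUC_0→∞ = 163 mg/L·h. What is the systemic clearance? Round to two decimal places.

CL = 1.96 L/h

CL = F × Dose / AUC_0→∞
   = 0.64 × 500 / 163 = 1.96319 L/h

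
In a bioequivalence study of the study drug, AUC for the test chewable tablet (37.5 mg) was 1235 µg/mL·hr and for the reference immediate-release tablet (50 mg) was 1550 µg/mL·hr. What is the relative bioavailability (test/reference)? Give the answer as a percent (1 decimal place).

F_rel = (AUC_test/D_test) / (AUC_ref/D_ref)
      = (1235/37.5) / (1550/50)
      = 32.9333 / 31 = 1.0624 = 106.24%

F_rel = 106.2%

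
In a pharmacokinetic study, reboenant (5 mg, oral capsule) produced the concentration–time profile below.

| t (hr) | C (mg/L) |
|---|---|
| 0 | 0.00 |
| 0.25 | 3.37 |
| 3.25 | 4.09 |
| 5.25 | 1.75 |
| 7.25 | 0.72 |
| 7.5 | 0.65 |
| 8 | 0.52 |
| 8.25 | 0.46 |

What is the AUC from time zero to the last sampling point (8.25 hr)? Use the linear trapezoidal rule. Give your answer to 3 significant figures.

Trapezoidal AUC_0→8.25:
  [0→0.25]: (0.00+3.37)/2 × 0.25 = 0.42125
  [0.25→3.25]: (3.37+4.09)/2 × 3 = 11.19
  [3.25→5.25]: (4.09+1.75)/2 × 2 = 5.84
  [5.25→7.25]: (1.75+0.72)/2 × 2 = 2.47
  [7.25→7.5]: (0.72+0.65)/2 × 0.25 = 0.17125
  [7.5→8]: (0.65+0.52)/2 × 0.5 = 0.2925
  [8→8.25]: (0.52+0.46)/2 × 0.25 = 0.1225
  Sum = 20.5075 mg/L·hr

AUC = 20.5 mg/L·hr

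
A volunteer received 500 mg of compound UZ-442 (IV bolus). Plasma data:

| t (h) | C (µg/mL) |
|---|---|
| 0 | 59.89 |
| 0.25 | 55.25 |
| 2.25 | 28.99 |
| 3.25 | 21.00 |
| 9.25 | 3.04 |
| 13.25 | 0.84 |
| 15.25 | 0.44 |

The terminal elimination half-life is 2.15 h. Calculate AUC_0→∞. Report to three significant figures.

Trapezoidal AUC_0→15.25:
  [0→0.25]: (59.89+55.25)/2 × 0.25 = 14.3925
  [0.25→2.25]: (55.25+28.99)/2 × 2 = 84.24
  [2.25→3.25]: (28.99+21.00)/2 × 1 = 24.995
  [3.25→9.25]: (21.00+3.04)/2 × 6 = 72.12
  [9.25→13.25]: (3.04+0.84)/2 × 4 = 7.76
  [13.25→15.25]: (0.84+0.44)/2 × 2 = 1.28
  Sum = 204.7875 µg/mL·h
k_e = ln2 / t½ = 0.693147 / 2.15 = 0.3224 h^-1
Extrapolated tail: C_last / k_e = 0.44 / 0.3224 = 1.365
AUC_0→∞ = 204.7875 + 1.365 = 206.1525 µg/mL·h

AUC = 206 µg/mL·h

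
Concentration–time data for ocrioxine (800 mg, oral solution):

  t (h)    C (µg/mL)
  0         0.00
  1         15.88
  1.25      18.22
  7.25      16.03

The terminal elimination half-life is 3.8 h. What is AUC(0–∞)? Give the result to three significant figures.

Trapezoidal AUC_0→7.25:
  [0→1]: (0.00+15.88)/2 × 1 = 7.94
  [1→1.25]: (15.88+18.22)/2 × 0.25 = 4.2625
  [1.25→7.25]: (18.22+16.03)/2 × 6 = 102.75
  Sum = 114.9525 µg/mL·h
k_e = ln2 / t½ = 0.693147 / 3.8 = 0.1824 h^-1
Extrapolated tail: C_last / k_e = 16.03 / 0.1824 = 87.884
AUC_0→∞ = 114.9525 + 87.884 = 202.8365 µg/mL·h

AUC = 203 µg/mL·h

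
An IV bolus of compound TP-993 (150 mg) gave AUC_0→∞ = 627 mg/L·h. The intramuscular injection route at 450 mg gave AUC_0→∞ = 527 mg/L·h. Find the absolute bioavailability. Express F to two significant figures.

F = 0.28

F = (AUC_ev / D_ev) / (AUC_iv / D_iv)
  = (527/450) / (627/150)
  = 1.17111 / 4.18 = 0.2802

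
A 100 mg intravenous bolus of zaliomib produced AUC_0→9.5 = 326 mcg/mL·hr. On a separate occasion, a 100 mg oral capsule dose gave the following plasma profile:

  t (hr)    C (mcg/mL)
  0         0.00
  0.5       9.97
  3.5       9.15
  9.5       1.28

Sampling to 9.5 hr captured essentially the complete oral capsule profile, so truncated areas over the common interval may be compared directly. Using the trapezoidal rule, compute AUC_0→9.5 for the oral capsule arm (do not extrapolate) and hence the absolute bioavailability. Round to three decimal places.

F = 0.192

Trapezoidal AUC_0→9.5 (oral capsule):
  [0→0.5]: (0.00+9.97)/2 × 0.5 = 2.4925
  [0.5→3.5]: (9.97+9.15)/2 × 3 = 28.68
  [3.5→9.5]: (9.15+1.28)/2 × 6 = 31.29
  Sum = 62.4625 mcg/mL·hr
F = (AUC_ev/D_ev)/(AUC_iv/D_iv) = (62.4625/100)/(326/100) = 0.624625/3.26 = 0.1916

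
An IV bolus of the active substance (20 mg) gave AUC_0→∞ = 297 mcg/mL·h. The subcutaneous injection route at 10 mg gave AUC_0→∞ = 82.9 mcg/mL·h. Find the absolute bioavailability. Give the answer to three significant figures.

F = (AUC_ev / D_ev) / (AUC_iv / D_iv)
  = (82.9/10) / (297/20)
  = 8.29 / 14.85 = 0.5582

F = 0.558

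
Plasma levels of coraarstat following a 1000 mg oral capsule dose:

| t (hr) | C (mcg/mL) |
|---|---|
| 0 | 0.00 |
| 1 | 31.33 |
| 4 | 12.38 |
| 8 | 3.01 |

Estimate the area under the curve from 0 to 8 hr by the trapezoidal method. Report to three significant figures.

Trapezoidal AUC_0→8:
  [0→1]: (0.00+31.33)/2 × 1 = 15.665
  [1→4]: (31.33+12.38)/2 × 3 = 65.565
  [4→8]: (12.38+3.01)/2 × 4 = 30.78
  Sum = 112.01 mcg/mL·hr

AUC = 112 mcg/mL·hr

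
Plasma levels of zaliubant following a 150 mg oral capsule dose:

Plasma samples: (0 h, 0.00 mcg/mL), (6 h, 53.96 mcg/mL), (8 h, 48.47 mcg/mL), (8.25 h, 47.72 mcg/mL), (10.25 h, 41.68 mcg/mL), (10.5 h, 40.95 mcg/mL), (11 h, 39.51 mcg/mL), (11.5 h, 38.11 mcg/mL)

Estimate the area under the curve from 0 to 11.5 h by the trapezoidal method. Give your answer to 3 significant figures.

AUC = 416 mcg/mL·h

Trapezoidal AUC_0→11.5:
  [0→6]: (0.00+53.96)/2 × 6 = 161.88
  [6→8]: (53.96+48.47)/2 × 2 = 102.43
  [8→8.25]: (48.47+47.72)/2 × 0.25 = 12.02375
  [8.25→10.25]: (47.72+41.68)/2 × 2 = 89.4
  [10.25→10.5]: (41.68+40.95)/2 × 0.25 = 10.32875
  [10.5→11]: (40.95+39.51)/2 × 0.5 = 20.115
  [11→11.5]: (39.51+38.11)/2 × 0.5 = 19.405
  Sum = 415.5825 mcg/mL·h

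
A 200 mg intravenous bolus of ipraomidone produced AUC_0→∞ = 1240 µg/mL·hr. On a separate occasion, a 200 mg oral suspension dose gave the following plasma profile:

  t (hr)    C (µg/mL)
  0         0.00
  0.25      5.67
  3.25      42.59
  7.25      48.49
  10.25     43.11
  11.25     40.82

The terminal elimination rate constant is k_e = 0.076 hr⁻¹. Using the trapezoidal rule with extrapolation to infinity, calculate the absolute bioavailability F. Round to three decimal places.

Trapezoidal AUC_0→11.25 (oral suspension):
  [0→0.25]: (0.00+5.67)/2 × 0.25 = 0.70875
  [0.25→3.25]: (5.67+42.59)/2 × 3 = 72.39
  [3.25→7.25]: (42.59+48.49)/2 × 4 = 182.16
  [7.25→10.25]: (48.49+43.11)/2 × 3 = 137.4
  [10.25→11.25]: (43.11+40.82)/2 × 1 = 41.965
  Sum = 434.62375 µg/mL·hr
Tail: C_last/k_e = 40.82/0.076 = 537.105
AUC_0→∞ (oral suspension) = 434.62375 + 537.105 = 971.72875 µg/mL·hr
F = (AUC_ev/D_ev)/(AUC_iv/D_iv) = (971.72875/200)/(1240/200) = 4.85864/6.2 = 0.7837

F = 0.784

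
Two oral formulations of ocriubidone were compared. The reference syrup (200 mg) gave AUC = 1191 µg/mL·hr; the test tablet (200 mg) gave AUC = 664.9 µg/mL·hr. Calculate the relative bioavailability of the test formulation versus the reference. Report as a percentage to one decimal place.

F_rel = (AUC_test/D_test) / (AUC_ref/D_ref)
      = (664.9/200) / (1191/200)
      = 3.3245 / 5.955 = 0.5583 = 55.83%

F_rel = 55.8%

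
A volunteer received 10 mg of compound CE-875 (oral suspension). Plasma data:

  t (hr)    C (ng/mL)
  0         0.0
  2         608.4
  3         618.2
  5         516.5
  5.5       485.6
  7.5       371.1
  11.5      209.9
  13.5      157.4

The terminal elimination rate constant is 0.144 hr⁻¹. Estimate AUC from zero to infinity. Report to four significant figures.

AUC = 6086 ng/mL·hr

Trapezoidal AUC_0→13.5:
  [0→2]: (0.0+608.4)/2 × 2 = 608.4
  [2→3]: (608.4+618.2)/2 × 1 = 613.3
  [3→5]: (618.2+516.5)/2 × 2 = 1134.7
  [5→5.5]: (516.5+485.6)/2 × 0.5 = 250.525
  [5.5→7.5]: (485.6+371.1)/2 × 2 = 856.7
  [7.5→11.5]: (371.1+209.9)/2 × 4 = 1162.0
  [11.5→13.5]: (209.9+157.4)/2 × 2 = 367.3
  Sum = 4992.925 ng/mL·hr
Extrapolated tail: C_last / k_e = 157.4 / 0.144 = 1093.056
AUC_0→∞ = 4992.925 + 1093.056 = 6085.981 ng/mL·hr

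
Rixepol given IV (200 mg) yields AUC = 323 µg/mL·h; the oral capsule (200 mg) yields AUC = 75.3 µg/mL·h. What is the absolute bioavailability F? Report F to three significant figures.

F = (AUC_ev / D_ev) / (AUC_iv / D_iv)
  = (75.3/200) / (323/200)
  = 0.3765 / 1.615 = 0.2331

F = 0.233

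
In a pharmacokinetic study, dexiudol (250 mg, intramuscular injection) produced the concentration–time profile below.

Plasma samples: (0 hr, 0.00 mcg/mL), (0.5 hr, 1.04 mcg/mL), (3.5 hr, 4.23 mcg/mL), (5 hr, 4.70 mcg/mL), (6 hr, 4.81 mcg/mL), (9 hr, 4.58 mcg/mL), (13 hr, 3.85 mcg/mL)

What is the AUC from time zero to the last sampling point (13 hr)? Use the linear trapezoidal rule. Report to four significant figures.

AUC = 50.56 mcg/mL·hr

Trapezoidal AUC_0→13:
  [0→0.5]: (0.00+1.04)/2 × 0.5 = 0.26
  [0.5→3.5]: (1.04+4.23)/2 × 3 = 7.905
  [3.5→5]: (4.23+4.70)/2 × 1.5 = 6.6975
  [5→6]: (4.70+4.81)/2 × 1 = 4.755
  [6→9]: (4.81+4.58)/2 × 3 = 14.085
  [9→13]: (4.58+3.85)/2 × 4 = 16.86
  Sum = 50.5625 mcg/mL·hr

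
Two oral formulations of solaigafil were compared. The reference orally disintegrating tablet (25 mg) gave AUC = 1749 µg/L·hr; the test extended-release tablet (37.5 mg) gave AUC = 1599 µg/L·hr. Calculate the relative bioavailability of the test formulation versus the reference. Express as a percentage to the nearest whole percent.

F_rel = 61%

F_rel = (AUC_test/D_test) / (AUC_ref/D_ref)
      = (1599/37.5) / (1749/25)
      = 42.64 / 69.96 = 0.6095 = 60.95%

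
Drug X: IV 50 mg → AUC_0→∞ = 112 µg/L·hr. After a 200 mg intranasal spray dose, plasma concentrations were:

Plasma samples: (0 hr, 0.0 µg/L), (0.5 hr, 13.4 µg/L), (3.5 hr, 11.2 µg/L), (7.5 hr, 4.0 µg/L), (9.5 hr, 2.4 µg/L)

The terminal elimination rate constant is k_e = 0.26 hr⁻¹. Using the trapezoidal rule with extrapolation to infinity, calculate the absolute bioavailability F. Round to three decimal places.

Trapezoidal AUC_0→9.5 (intranasal spray):
  [0→0.5]: (0.0+13.4)/2 × 0.5 = 3.35
  [0.5→3.5]: (13.4+11.2)/2 × 3 = 36.9
  [3.5→7.5]: (11.2+4.0)/2 × 4 = 30.4
  [7.5→9.5]: (4.0+2.4)/2 × 2 = 6.4
  Sum = 77.05 µg/L·hr
Tail: C_last/k_e = 2.4/0.26 = 9.231
AUC_0→∞ (intranasal spray) = 77.05 + 9.231 = 86.281 µg/L·hr
F = (AUC_ev/D_ev)/(AUC_iv/D_iv) = (86.281/200)/(112/50) = 0.431405/2.24 = 0.1926

F = 0.193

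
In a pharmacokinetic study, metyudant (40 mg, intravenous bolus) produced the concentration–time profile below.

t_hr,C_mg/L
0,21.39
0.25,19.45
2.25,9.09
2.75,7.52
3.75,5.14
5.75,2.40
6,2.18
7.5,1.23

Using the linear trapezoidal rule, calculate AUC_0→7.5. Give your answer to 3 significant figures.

AUC = 54.8 mg/L·hr

Trapezoidal AUC_0→7.5:
  [0→0.25]: (21.39+19.45)/2 × 0.25 = 5.105
  [0.25→2.25]: (19.45+9.09)/2 × 2 = 28.54
  [2.25→2.75]: (9.09+7.52)/2 × 0.5 = 4.1525
  [2.75→3.75]: (7.52+5.14)/2 × 1 = 6.33
  [3.75→5.75]: (5.14+2.40)/2 × 2 = 7.54
  [5.75→6]: (2.40+2.18)/2 × 0.25 = 0.5725
  [6→7.5]: (2.18+1.23)/2 × 1.5 = 2.5575
  Sum = 54.7975 mg/L·hr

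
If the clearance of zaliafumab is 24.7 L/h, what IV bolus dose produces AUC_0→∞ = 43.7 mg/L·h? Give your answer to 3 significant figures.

Dose_iv = CL × AUC_0→∞
     = 24.7 × 43.7 = 1079.39 mg

Dose = 1080 mg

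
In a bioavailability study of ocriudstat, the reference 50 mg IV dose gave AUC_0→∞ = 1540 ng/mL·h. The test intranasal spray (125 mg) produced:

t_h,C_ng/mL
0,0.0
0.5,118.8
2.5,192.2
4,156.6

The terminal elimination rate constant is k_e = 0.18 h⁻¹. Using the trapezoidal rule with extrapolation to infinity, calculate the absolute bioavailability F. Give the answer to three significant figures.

Trapezoidal AUC_0→4 (intranasal spray):
  [0→0.5]: (0.0+118.8)/2 × 0.5 = 29.7
  [0.5→2.5]: (118.8+192.2)/2 × 2 = 311.0
  [2.5→4]: (192.2+156.6)/2 × 1.5 = 261.6
  Sum = 602.3 ng/mL·h
Tail: C_last/k_e = 156.6/0.18 = 870.000
AUC_0→∞ (intranasal spray) = 602.3 + 870.000 = 1472.3 ng/mL·h
F = (AUC_ev/D_ev)/(AUC_iv/D_iv) = (1472.3/125)/(1540/50) = 11.7784/30.8 = 0.3824

F = 0.382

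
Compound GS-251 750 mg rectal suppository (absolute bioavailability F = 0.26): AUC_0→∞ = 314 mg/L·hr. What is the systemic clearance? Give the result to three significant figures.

CL = F × Dose / AUC_0→∞
   = 0.26 × 750 / 314 = 0.621019 L/hr

CL = 0.621 L/hr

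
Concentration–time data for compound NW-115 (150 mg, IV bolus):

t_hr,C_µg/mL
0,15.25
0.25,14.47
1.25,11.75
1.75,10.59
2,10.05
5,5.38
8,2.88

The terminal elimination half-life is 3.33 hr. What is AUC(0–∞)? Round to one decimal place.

AUC = 74.4 µg/mL·hr

Trapezoidal AUC_0→8:
  [0→0.25]: (15.25+14.47)/2 × 0.25 = 3.715
  [0.25→1.25]: (14.47+11.75)/2 × 1 = 13.11
  [1.25→1.75]: (11.75+10.59)/2 × 0.5 = 5.585
  [1.75→2]: (10.59+10.05)/2 × 0.25 = 2.58
  [2→5]: (10.05+5.38)/2 × 3 = 23.145
  [5→8]: (5.38+2.88)/2 × 3 = 12.39
  Sum = 60.525 µg/mL·hr
k_e = ln2 / t½ = 0.693147 / 3.33 = 0.2082 hr^-1
Extrapolated tail: C_last / k_e = 2.88 / 0.2082 = 13.833
AUC_0→∞ = 60.525 + 13.833 = 74.358 µg/mL·hr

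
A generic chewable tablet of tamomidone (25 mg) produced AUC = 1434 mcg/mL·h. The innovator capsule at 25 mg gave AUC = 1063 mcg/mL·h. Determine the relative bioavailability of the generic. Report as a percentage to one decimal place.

F_rel = (AUC_test/D_test) / (AUC_ref/D_ref)
      = (1434/25) / (1063/25)
      = 57.36 / 42.52 = 1.3490 = 134.90%

F_rel = 134.9%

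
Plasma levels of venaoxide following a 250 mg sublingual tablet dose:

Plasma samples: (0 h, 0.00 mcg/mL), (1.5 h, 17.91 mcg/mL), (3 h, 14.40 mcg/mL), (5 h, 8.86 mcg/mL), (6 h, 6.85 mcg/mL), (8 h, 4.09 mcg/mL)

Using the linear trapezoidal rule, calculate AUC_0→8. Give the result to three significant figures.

Trapezoidal AUC_0→8:
  [0→1.5]: (0.00+17.91)/2 × 1.5 = 13.4325
  [1.5→3]: (17.91+14.40)/2 × 1.5 = 24.2325
  [3→5]: (14.40+8.86)/2 × 2 = 23.26
  [5→6]: (8.86+6.85)/2 × 1 = 7.855
  [6→8]: (6.85+4.09)/2 × 2 = 10.94
  Sum = 79.72 mcg/mL·h

AUC = 79.7 mcg/mL·h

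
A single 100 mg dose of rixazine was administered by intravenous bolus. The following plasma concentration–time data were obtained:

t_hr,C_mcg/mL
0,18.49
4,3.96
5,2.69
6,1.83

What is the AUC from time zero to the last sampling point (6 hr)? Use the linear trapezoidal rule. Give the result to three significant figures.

AUC = 50.5 mcg/mL·hr

Trapezoidal AUC_0→6:
  [0→4]: (18.49+3.96)/2 × 4 = 44.9
  [4→5]: (3.96+2.69)/2 × 1 = 3.325
  [5→6]: (2.69+1.83)/2 × 1 = 2.26
  Sum = 50.485 mcg/mL·hr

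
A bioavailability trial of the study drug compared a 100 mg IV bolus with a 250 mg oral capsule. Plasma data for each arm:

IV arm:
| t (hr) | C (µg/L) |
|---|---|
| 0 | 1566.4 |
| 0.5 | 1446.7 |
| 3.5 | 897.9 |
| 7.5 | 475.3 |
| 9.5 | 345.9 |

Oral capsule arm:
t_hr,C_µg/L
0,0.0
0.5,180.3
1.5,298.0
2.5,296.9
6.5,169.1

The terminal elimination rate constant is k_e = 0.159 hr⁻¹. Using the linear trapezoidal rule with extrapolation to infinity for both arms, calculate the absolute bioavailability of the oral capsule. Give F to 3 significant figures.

F = 0.103

Trapezoidal AUC_0→9.5 (IV):
  [0→0.5]: (1566.4+1446.7)/2 × 0.5 = 753.275
  [0.5→3.5]: (1446.7+897.9)/2 × 3 = 3516.9
  [3.5→7.5]: (897.9+475.3)/2 × 4 = 2746.4
  [7.5→9.5]: (475.3+345.9)/2 × 2 = 821.2
  Sum = 7837.775 µg/L·hr
IV tail: 345.9/0.159 = 2175.472; AUC_iv,0→∞ = 7837.775 + 2175.472 = 10013.247 µg/L·hr
Trapezoidal AUC_0→6.5 (oral capsule):
  [0→0.5]: (0.0+180.3)/2 × 0.5 = 45.075
  [0.5→1.5]: (180.3+298.0)/2 × 1 = 239.15
  [1.5→2.5]: (298.0+296.9)/2 × 1 = 297.45
  [2.5→6.5]: (296.9+169.1)/2 × 4 = 932.0
  Sum = 1513.675 µg/L·hr
oral capsule tail: 169.1/0.159 = 1063.522; AUC_ev,0→∞ = 1513.675 + 1063.522 = 2577.197 µg/L·hr
F = (AUC_ev/D_ev)/(AUC_iv/D_iv) = (2577.197/250)/(10013.247/100) = 10.308788/100.13247 = 0.1030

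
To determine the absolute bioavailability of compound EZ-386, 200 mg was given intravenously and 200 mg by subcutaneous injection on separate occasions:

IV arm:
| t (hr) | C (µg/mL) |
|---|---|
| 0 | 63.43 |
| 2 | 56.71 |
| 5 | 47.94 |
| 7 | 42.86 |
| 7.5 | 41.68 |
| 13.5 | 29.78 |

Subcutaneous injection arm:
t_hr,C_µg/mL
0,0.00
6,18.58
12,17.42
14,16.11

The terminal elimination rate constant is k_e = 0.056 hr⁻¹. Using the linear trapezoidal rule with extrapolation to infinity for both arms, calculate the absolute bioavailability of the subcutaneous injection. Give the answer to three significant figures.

Trapezoidal AUC_0→13.5 (IV):
  [0→2]: (63.43+56.71)/2 × 2 = 120.14
  [2→5]: (56.71+47.94)/2 × 3 = 156.975
  [5→7]: (47.94+42.86)/2 × 2 = 90.8
  [7→7.5]: (42.86+41.68)/2 × 0.5 = 21.135
  [7.5→13.5]: (41.68+29.78)/2 × 6 = 214.38
  Sum = 603.43 µg/mL·hr
IV tail: 29.78/0.056 = 531.786; AUC_iv,0→∞ = 603.43 + 531.786 = 1135.216 µg/mL·hr
Trapezoidal AUC_0→14 (subcutaneous injection):
  [0→6]: (0.00+18.58)/2 × 6 = 55.74
  [6→12]: (18.58+17.42)/2 × 6 = 108.0
  [12→14]: (17.42+16.11)/2 × 2 = 33.53
  Sum = 197.27 µg/mL·hr
subcutaneous injection tail: 16.11/0.056 = 287.679; AUC_ev,0→∞ = 197.27 + 287.679 = 484.949 µg/mL·hr
F = (AUC_ev/D_ev)/(AUC_iv/D_iv) = (484.949/200)/(1135.216/200) = 2.424745/5.67608 = 0.4272

F = 0.427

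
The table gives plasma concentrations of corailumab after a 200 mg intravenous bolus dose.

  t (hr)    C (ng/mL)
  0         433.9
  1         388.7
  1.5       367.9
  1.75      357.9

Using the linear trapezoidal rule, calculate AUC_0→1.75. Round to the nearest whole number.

Trapezoidal AUC_0→1.75:
  [0→1]: (433.9+388.7)/2 × 1 = 411.3
  [1→1.5]: (388.7+367.9)/2 × 0.5 = 189.15
  [1.5→1.75]: (367.9+357.9)/2 × 0.25 = 90.725
  Sum = 691.175 ng/mL·hr

AUC = 691 ng/mL·hr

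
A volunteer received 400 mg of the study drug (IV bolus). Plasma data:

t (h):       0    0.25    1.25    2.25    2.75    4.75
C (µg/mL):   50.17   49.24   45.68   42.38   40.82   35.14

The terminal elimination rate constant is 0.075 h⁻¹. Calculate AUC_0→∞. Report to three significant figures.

AUC = 669 µg/mL·h

Trapezoidal AUC_0→4.75:
  [0→0.25]: (50.17+49.24)/2 × 0.25 = 12.42625
  [0.25→1.25]: (49.24+45.68)/2 × 1 = 47.46
  [1.25→2.25]: (45.68+42.38)/2 × 1 = 44.03
  [2.25→2.75]: (42.38+40.82)/2 × 0.5 = 20.8
  [2.75→4.75]: (40.82+35.14)/2 × 2 = 75.96
  Sum = 200.67625 µg/mL·h
Extrapolated tail: C_last / k_e = 35.14 / 0.075 = 468.533
AUC_0→∞ = 200.67625 + 468.533 = 669.20925 µg/mL·h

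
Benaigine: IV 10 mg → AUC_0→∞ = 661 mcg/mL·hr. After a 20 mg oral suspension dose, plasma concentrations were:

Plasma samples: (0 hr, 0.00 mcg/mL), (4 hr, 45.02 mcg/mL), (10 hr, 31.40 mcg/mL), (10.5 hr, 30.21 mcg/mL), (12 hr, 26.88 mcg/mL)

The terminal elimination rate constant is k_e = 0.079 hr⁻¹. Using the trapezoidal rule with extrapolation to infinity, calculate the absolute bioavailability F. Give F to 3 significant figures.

F = 0.543

Trapezoidal AUC_0→12 (oral suspension):
  [0→4]: (0.00+45.02)/2 × 4 = 90.04
  [4→10]: (45.02+31.40)/2 × 6 = 229.26
  [10→10.5]: (31.40+30.21)/2 × 0.5 = 15.4025
  [10.5→12]: (30.21+26.88)/2 × 1.5 = 42.8175
  Sum = 377.52 mcg/mL·hr
Tail: C_last/k_e = 26.88/0.079 = 340.253
AUC_0→∞ (oral suspension) = 377.52 + 340.253 = 717.773 mcg/mL·hr
F = (AUC_ev/D_ev)/(AUC_iv/D_iv) = (717.773/20)/(661/10) = 35.88865/66.1 = 0.5429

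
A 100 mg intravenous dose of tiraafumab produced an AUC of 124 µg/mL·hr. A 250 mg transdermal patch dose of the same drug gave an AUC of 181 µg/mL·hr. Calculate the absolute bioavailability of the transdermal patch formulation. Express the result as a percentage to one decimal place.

F = 58.4%

F = (AUC_ev / D_ev) / (AUC_iv / D_iv)
  = (181/250) / (124/100)
  = 0.724 / 1.24 = 0.5839
  = 58.39%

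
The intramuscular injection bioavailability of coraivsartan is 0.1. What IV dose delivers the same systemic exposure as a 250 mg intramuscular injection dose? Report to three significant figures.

D_iv = 25.0 mg

Systemic exposure from an extravascular dose = F × D_ev, so the equivalent IV dose is F × D_ev.
D_iv = F × D_ev = 0.1 × 250 = 25 mg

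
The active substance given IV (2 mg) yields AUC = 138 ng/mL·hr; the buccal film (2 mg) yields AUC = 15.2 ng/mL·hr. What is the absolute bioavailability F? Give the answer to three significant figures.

F = 0.110

F = (AUC_ev / D_ev) / (AUC_iv / D_iv)
  = (15.2/2) / (138/2)
  = 7.6 / 69 = 0.1101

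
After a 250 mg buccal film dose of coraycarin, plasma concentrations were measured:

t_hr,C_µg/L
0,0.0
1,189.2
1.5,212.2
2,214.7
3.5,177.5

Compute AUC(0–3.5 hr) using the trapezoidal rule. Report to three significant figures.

Trapezoidal AUC_0→3.5:
  [0→1]: (0.0+189.2)/2 × 1 = 94.6
  [1→1.5]: (189.2+212.2)/2 × 0.5 = 100.35
  [1.5→2]: (212.2+214.7)/2 × 0.5 = 106.725
  [2→3.5]: (214.7+177.5)/2 × 1.5 = 294.15
  Sum = 595.825 µg/L·hr

AUC = 596 µg/L·hr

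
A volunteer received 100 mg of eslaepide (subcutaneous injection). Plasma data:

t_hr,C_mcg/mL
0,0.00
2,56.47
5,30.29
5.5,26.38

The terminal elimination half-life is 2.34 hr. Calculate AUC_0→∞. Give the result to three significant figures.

AUC = 290 mcg/mL·hr

Trapezoidal AUC_0→5.5:
  [0→2]: (0.00+56.47)/2 × 2 = 56.47
  [2→5]: (56.47+30.29)/2 × 3 = 130.14
  [5→5.5]: (30.29+26.38)/2 × 0.5 = 14.1675
  Sum = 200.7775 mcg/mL·hr
k_e = ln2 / t½ = 0.693147 / 2.34 = 0.2962 hr^-1
Extrapolated tail: C_last / k_e = 26.38 / 0.2962 = 89.061
AUC_0→∞ = 200.7775 + 89.061 = 289.8385 mcg/mL·hr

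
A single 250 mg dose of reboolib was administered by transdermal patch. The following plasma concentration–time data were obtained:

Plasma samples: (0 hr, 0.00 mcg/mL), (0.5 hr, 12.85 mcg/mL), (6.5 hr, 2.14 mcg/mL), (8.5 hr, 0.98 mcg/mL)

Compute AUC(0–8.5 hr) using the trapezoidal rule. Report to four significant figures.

AUC = 51.30 mcg/mL·hr

Trapezoidal AUC_0→8.5:
  [0→0.5]: (0.00+12.85)/2 × 0.5 = 3.2125
  [0.5→6.5]: (12.85+2.14)/2 × 6 = 44.97
  [6.5→8.5]: (2.14+0.98)/2 × 2 = 3.12
  Sum = 51.3025 mcg/mL·hr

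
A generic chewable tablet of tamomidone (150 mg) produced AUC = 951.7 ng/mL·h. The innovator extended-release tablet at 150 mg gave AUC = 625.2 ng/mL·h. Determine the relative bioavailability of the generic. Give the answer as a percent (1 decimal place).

F_rel = 152.2%

F_rel = (AUC_test/D_test) / (AUC_ref/D_ref)
      = (951.7/150) / (625.2/150)
      = 6.34467 / 4.168 = 1.5222 = 152.22%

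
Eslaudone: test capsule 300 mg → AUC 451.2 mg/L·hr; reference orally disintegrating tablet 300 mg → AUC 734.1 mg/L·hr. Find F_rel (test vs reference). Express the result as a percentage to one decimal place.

F_rel = 61.5%

F_rel = (AUC_test/D_test) / (AUC_ref/D_ref)
      = (451.2/300) / (734.1/300)
      = 1.504 / 2.447 = 0.6146 = 61.46%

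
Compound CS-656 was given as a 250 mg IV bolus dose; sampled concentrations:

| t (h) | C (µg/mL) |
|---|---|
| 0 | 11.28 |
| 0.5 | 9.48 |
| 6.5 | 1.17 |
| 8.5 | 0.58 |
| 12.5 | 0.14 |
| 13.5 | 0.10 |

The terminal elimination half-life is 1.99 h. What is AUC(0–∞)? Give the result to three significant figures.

Trapezoidal AUC_0→13.5:
  [0→0.5]: (11.28+9.48)/2 × 0.5 = 5.19
  [0.5→6.5]: (9.48+1.17)/2 × 6 = 31.95
  [6.5→8.5]: (1.17+0.58)/2 × 2 = 1.75
  [8.5→12.5]: (0.58+0.14)/2 × 4 = 1.44
  [12.5→13.5]: (0.14+0.10)/2 × 1 = 0.12
  Sum = 40.45 µg/mL·h
k_e = ln2 / t½ = 0.693147 / 1.99 = 0.3483 h^-1
Extrapolated tail: C_last / k_e = 0.10 / 0.3483 = 0.287
AUC_0→∞ = 40.45 + 0.287 = 40.737 µg/mL·h

AUC = 40.7 µg/mL·h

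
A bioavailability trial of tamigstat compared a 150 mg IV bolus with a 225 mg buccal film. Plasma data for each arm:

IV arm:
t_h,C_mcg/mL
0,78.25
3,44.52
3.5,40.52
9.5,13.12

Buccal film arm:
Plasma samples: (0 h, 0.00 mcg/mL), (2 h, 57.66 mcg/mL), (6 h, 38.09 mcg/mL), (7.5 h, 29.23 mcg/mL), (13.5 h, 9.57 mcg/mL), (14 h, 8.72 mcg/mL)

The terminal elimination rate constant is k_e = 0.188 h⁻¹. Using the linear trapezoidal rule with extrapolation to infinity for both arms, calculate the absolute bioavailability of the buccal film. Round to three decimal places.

F = 0.714

Trapezoidal AUC_0→9.5 (IV):
  [0→3]: (78.25+44.52)/2 × 3 = 184.155
  [3→3.5]: (44.52+40.52)/2 × 0.5 = 21.26
  [3.5→9.5]: (40.52+13.12)/2 × 6 = 160.92
  Sum = 366.335 mcg/mL·h
IV tail: 13.12/0.188 = 69.787; AUC_iv,0→∞ = 366.335 + 69.787 = 436.122 mcg/mL·h
Trapezoidal AUC_0→14 (buccal film):
  [0→2]: (0.00+57.66)/2 × 2 = 57.66
  [2→6]: (57.66+38.09)/2 × 4 = 191.5
  [6→7.5]: (38.09+29.23)/2 × 1.5 = 50.49
  [7.5→13.5]: (29.23+9.57)/2 × 6 = 116.4
  [13.5→14]: (9.57+8.72)/2 × 0.5 = 4.5725
  Sum = 420.6225 mcg/mL·h
buccal film tail: 8.72/0.188 = 46.383; AUC_ev,0→∞ = 420.6225 + 46.383 = 467.0055 mcg/mL·h
F = (AUC_ev/D_ev)/(AUC_iv/D_iv) = (467.0055/225)/(436.122/150) = 2.07558/2.90748 = 0.7139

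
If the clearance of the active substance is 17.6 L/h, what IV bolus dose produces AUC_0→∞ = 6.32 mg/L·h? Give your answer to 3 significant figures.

Dose_iv = CL × AUC_0→∞
     = 17.6 × 6.32 = 111.232 mg

Dose = 111 mg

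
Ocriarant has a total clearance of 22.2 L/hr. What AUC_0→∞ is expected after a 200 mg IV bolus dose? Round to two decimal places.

AUC_0→∞ = Dose_iv / CL
        = 200 / 22.2 = 9.00901 mg/L·hr

AUC = 9.01 mg/L·hr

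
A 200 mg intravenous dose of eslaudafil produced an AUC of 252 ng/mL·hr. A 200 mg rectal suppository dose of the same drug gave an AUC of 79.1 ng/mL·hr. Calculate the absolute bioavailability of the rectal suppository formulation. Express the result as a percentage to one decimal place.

F = (AUC_ev / D_ev) / (AUC_iv / D_iv)
  = (79.1/200) / (252/200)
  = 0.3955 / 1.26 = 0.3139
  = 31.39%

F = 31.4%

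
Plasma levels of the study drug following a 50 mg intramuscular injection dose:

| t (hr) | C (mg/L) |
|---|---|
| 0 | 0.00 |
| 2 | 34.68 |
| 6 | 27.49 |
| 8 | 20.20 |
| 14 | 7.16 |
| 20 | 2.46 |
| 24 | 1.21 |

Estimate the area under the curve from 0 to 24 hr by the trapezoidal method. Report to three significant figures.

AUC = 325 mg/L·hr

Trapezoidal AUC_0→24:
  [0→2]: (0.00+34.68)/2 × 2 = 34.68
  [2→6]: (34.68+27.49)/2 × 4 = 124.34
  [6→8]: (27.49+20.20)/2 × 2 = 47.69
  [8→14]: (20.20+7.16)/2 × 6 = 82.08
  [14→20]: (7.16+2.46)/2 × 6 = 28.86
  [20→24]: (2.46+1.21)/2 × 4 = 7.34
  Sum = 324.99 mg/L·hr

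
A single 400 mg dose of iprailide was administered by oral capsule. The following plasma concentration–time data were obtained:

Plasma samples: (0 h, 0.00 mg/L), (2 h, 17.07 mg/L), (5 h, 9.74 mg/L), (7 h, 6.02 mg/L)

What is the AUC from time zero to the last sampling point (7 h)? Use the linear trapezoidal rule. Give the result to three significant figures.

AUC = 73.0 mg/L·h

Trapezoidal AUC_0→7:
  [0→2]: (0.00+17.07)/2 × 2 = 17.07
  [2→5]: (17.07+9.74)/2 × 3 = 40.215
  [5→7]: (9.74+6.02)/2 × 2 = 15.76
  Sum = 73.045 mg/L·h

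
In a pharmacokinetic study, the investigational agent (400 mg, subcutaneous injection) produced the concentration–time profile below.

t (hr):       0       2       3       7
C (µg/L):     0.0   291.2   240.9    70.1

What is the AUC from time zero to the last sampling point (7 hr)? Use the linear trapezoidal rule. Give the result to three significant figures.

Trapezoidal AUC_0→7:
  [0→2]: (0.0+291.2)/2 × 2 = 291.2
  [2→3]: (291.2+240.9)/2 × 1 = 266.05
  [3→7]: (240.9+70.1)/2 × 4 = 622.0
  Sum = 1179.25 µg/L·hr

AUC = 1180 µg/L·hr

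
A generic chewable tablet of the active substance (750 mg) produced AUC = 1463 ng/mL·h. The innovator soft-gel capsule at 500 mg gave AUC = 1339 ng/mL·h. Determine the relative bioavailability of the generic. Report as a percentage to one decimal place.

F_rel = (AUC_test/D_test) / (AUC_ref/D_ref)
      = (1463/750) / (1339/500)
      = 1.95067 / 2.678 = 0.7284 = 72.84%

F_rel = 72.8%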